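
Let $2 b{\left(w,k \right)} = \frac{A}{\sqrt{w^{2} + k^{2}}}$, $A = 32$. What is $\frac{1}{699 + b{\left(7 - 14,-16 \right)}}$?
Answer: $\frac{213195}{149023049} - \frac{16 \sqrt{305}}{149023049} \approx 0.0014287$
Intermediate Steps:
$b{\left(w,k \right)} = \frac{16}{\sqrt{k^{2} + w^{2}}}$ ($b{\left(w,k \right)} = \frac{32 \frac{1}{\sqrt{w^{2} + k^{2}}}}{2} = \frac{32 \frac{1}{\sqrt{k^{2} + w^{2}}}}{2} = \frac{16}{\sqrt{k^{2} + w^{2}}}$)
$\frac{1}{699 + b{\left(7 - 14,-16 \right)}} = \frac{1}{699 + \frac{16}{\sqrt{\left(-16\right)^{2} + \left(7 - 14\right)^{2}}}} = \frac{1}{699 + \frac{16}{\sqrt{256 + \left(-7\right)^{2}}}} = \frac{1}{699 + \frac{16}{\sqrt{256 + 49}}} = \frac{1}{699 + \frac{16}{\sqrt{305}}} = \frac{1}{699 + 16 \frac{\sqrt{305}}{305}} = \frac{1}{699 + \frac{16 \sqrt{305}}{305}}$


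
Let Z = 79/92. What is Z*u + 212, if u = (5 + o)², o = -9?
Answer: 5192/23 ≈ 225.74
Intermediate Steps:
Z = 79/92 (Z = 79*(1/92) = 79/92 ≈ 0.85870)
u = 16 (u = (5 - 9)² = (-4)² = 16)
Z*u + 212 = (79/92)*16 + 212 = 316/23 + 212 = 5192/23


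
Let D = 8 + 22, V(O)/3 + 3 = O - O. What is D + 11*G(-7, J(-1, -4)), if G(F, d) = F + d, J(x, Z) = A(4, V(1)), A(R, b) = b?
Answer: -146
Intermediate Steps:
V(O) = -9 (V(O) = -9 + 3*(O - O) = -9 + 3*0 = -9 + 0 = -9)
D = 30
J(x, Z) = -9
D + 11*G(-7, J(-1, -4)) = 30 + 11*(-7 - 9) = 30 + 11*(-16) = 30 - 176 = -146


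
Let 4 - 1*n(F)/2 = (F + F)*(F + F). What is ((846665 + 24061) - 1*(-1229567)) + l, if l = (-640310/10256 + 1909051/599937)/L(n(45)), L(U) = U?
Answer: 104624656326640896323/49814314547712 ≈ 2.1003e+6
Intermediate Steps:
n(F) = 8 - 8*F**2 (n(F) = 8 - 2*(F + F)*(F + F) = 8 - 2*2*F*2*F = 8 - 8*F**2)
l = 182283216707/49814314547712 (l = (-640310/10256 + 1909051/599937)/(8 - 8*45**2) = (-640310*1/10256 + 1909051*(1/599937))/(8 - 8*2025) = (-320155/5128 + 1909051/599937)/(8 - 16200) = -182283216707/3076476936/(-16192) = -182283216707/3076476936*(-1/16192) = 182283216707/49814314547712 ≈ 0.0036593)
((846665 + 24061) - 1*(-1229567)) + l = ((846665 + 24061) - 1*(-1229567)) + 182283216707/49814314547712 = (870726 + 1229567) + 182283216707/49814314547712 = 2100293 + 182283216707/49814314547712 = 104624656326640896323/49814314547712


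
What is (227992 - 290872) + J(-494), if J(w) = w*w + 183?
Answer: 181339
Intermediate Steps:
J(w) = 183 + w**2 (J(w) = w**2 + 183 = 183 + w**2)
(227992 - 290872) + J(-494) = (227992 - 290872) + (183 + (-494)**2) = -62880 + (183 + 244036) = -62880 + 244219 = 181339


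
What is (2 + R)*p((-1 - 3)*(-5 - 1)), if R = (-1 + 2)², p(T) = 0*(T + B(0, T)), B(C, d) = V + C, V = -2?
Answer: 0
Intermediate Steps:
B(C, d) = -2 + C
p(T) = 0 (p(T) = 0*(T + (-2 + 0)) = 0*(T - 2) = 0*(-2 + T) = 0)
R = 1 (R = 1² = 1)
(2 + R)*p((-1 - 3)*(-5 - 1)) = (2 + 1)*0 = 3*0 = 0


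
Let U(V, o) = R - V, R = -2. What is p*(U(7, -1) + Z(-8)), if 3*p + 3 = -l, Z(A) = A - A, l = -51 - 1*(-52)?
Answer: 12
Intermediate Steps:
l = 1 (l = -51 + 52 = 1)
Z(A) = 0
p = -4/3 (p = -1 + (-1*1)/3 = -1 + (1/3)*(-1) = -1 - 1/3 = -4/3 ≈ -1.3333)
U(V, o) = -2 - V
p*(U(7, -1) + Z(-8)) = -4*((-2 - 1*7) + 0)/3 = -4*((-2 - 7) + 0)/3 = -4*(-9 + 0)/3 = -4/3*(-9) = 12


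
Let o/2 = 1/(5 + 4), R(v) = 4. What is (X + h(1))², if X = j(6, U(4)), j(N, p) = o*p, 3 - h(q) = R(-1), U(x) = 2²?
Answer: 1/81 ≈ 0.012346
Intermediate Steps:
U(x) = 4
h(q) = -1 (h(q) = 3 - 1*4 = 3 - 4 = -1)
o = 2/9 (o = 2/(5 + 4) = 2/9 ≈ 0.22222)
j(N, p) = 2*p/9
X = 8/9 (X = (2/9)*4 = 8/9 ≈ 0.88889)
(X + h(1))² = (8/9 - 1)² = (-⅑)² = 1/81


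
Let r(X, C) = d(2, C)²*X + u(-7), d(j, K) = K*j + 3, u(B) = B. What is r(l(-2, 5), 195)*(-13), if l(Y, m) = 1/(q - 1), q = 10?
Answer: -223002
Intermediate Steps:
d(j, K) = 3 + K*j
l(Y, m) = ⅑ (l(Y, m) = 1/(10 - 1) = 1/9 = ⅑)
r(X, C) = -7 + X*(3 + 2*C)² (r(X, C) = (3 + C*2)²*X - 7 = (3 + 2*C)²*X - 7 = X*(3 + 2*C)² - 7 = -7 + X*(3 + 2*C)²)
r(l(-2, 5), 195)*(-13) = (-7 + (3 + 2*195)²/9)*(-13) = (-7 + (3 + 390)²/9)*(-13) = (-7 + (⅑)*393²)*(-13) = (-7 + (⅑)*154449)*(-13) = (-7 + 17161)*(-13) = 17154*(-13) = -223002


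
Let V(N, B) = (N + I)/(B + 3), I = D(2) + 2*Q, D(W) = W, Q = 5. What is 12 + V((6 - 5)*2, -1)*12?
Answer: 96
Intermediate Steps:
I = 12 (I = 2 + 2*5 = 2 + 10 = 12)
V(N, B) = (12 + N)/(3 + B) (V(N, B) = (N + 12)/(B + 3) = (12 + N)/(3 + B))
12 + V((6 - 5)*2, -1)*12 = 12 + ((12 + (6 - 5)*2)/(3 - 1))*12 = 12 + ((12 + 1*2)/2)*12 = 12 + ((12 + 2)/2)*12 = 12 + ((½)*14)*12 = 12 + 7*12 = 12 + 84 = 96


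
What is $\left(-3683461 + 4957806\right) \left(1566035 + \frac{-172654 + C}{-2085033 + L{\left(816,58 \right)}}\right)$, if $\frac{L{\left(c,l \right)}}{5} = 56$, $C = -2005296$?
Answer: $\frac{4160479443524665225}{2084753} \approx 1.9957 \cdot 10^{12}$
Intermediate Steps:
$L{\left(c,l \right)} = 280$ ($L{\left(c,l \right)} = 5 \cdot 56 = 280$)
$\left(-3683461 + 4957806\right) \left(1566035 + \frac{-172654 + C}{-2085033 + L{\left(816,58 \right)}}\right) = \left(-3683461 + 4957806\right) \left(1566035 + \frac{-172654 - 2005296}{-2085033 + 280}\right) = 1274345 \left(1566035 - \frac{2177950}{-2084753}\right) = 1274345 \left(1566035 - - \frac{2177950}{2084753}\right) = 1274345 \left(1566035 + \frac{2177950}{2084753}\right) = 1274345 \cdot \frac{3264798342305}{2084753} = \frac{4160479443524665225}{2084753}$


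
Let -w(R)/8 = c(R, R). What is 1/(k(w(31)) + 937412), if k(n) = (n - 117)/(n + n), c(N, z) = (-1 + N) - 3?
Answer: 48/44995813 ≈ 1.0668e-6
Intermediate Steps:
c(N, z) = -4 + N
w(R) = 32 - 8*R (w(R) = -8*(-4 + R) = 32 - 8*R)
k(n) = (-117 + n)/(2*n) (k(n) = (-117 + n)/((2*n)) = (-117 + n)*(1/(2*n)) = (-117 + n)/(2*n))
1/(k(w(31)) + 937412) = 1/((-117 + (32 - 8*31))/(2*(32 - 8*31)) + 937412) = 1/((-117 + (32 - 248))/(2*(32 - 248)) + 937412) = 1/((½)*(-117 - 216)/(-216) + 937412) = 1/((½)*(-1/216)*(-333) + 937412) = 1/(37/48 + 937412) = 1/(44995813/48) = 48/44995813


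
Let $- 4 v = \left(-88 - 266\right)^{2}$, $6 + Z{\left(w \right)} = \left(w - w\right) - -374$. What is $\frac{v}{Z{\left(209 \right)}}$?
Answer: $- \frac{31329}{368} \approx -85.133$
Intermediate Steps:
$Z{\left(w \right)} = 368$ ($Z{\left(w \right)} = -6 + \left(\left(w - w\right) - -374\right) = -6 + \left(0 + 374\right) = -6 + 374 = 368$)
$v = -31329$ ($v = - \frac{\left(-88 - 266\right)^{2}}{4} = - \frac{\left(-354\right)^{2}}{4} = \left(- \frac{1}{4}\right) 125316 = -31329$)
$\frac{v}{Z{\left(209 \right)}} = - \frac{31329}{368}$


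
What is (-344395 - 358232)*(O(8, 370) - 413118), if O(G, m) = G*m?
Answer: 288188085066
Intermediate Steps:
(-344395 - 358232)*(O(8, 370) - 413118) = (-344395 - 358232)*(8*370 - 413118) = -702627*(2960 - 413118) = -702627*(-410158) = 288188085066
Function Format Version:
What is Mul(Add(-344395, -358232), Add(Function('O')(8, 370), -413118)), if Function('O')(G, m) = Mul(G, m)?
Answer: 288188085066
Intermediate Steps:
Mul(Add(-344395, -358232), Add(Function('O')(8, 370), -413118)) = Mul(Add(-344395, -358232), Add(Mul(8, 370), -413118)) = Mul(-702627, Add(2960, -413118)) = Mul(-702627, -410158) = 288188085066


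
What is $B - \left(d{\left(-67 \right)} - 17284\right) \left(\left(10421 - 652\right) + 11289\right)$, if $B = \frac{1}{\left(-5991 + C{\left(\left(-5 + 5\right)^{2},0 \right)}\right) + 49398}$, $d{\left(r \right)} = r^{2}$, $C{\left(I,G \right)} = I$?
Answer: $\frac{11695456633771}{43407} \approx 2.6944 \cdot 10^{8}$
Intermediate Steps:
$B = \frac{1}{43407}$ ($B = \frac{1}{\left(-5991 + \left(-5 + 5\right)^{2}\right) + 49398} = \frac{1}{\left(-5991 + 0^{2}\right) + 49398} = \frac{1}{\left(-5991 + 0\right) + 49398} = \frac{1}{-5991 + 49398} = \frac{1}{43407} \approx 2.3038 \cdot 10^{-5}$)
$B - \left(d{\left(-67 \right)} - 17284\right) \left(\left(10421 - 652\right) + 11289\right) = \frac{1}{43407} - \left(\left(-67\right)^{2} - 17284\right) \left(\left(10421 - 652\right) + 11289\right) = \frac{1}{43407} - \left(4489 - 17284\right) \left(9769 + 11289\right) = \frac{1}{43407} - \left(-12795\right) 21058 = \frac{1}{43407} - -269437110 = \frac{1}{43407} + 269437110 = \frac{11695456633771}{43407}$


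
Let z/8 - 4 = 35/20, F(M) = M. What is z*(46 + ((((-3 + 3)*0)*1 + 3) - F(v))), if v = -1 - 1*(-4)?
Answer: 2116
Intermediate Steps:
v = 3 (v = -1 + 4 = 3)
z = 46 (z = 32 + 8*(35/20) = 32 + 8*(35*(1/20)) = 32 + 8*(7/4) = 32 + 14 = 46)
z*(46 + ((((-3 + 3)*0)*1 + 3) - F(v))) = 46*(46 + ((((-3 + 3)*0)*1 + 3) - 1*3)) = 46*(46 + (((0*0)*1 + 3) - 3)) = 46*(46 + ((0*1 + 3) - 3)) = 46*(46 + ((0 + 3) - 3)) = 46*(46 + (3 - 3)) = 46*(46 + 0) = 46*46 = 2116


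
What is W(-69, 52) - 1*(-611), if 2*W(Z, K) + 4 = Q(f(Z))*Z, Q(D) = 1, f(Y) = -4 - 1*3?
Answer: 1149/2 ≈ 574.50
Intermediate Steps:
f(Y) = -7 (f(Y) = -4 - 3 = -7)
W(Z, K) = -2 + Z/2 (W(Z, K) = -2 + (1*Z)/2 = -2 + Z/2)
W(-69, 52) - 1*(-611) = (-2 + (½)*(-69)) - 1*(-611) = (-2 - 69/2) + 611 = -73/2 + 611 = 1149/2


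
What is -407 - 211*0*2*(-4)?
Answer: -407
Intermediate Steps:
-407 - 211*0*2*(-4) = -407 - 0*(-4) = -407 - 211*0 = -407 + 0 = -407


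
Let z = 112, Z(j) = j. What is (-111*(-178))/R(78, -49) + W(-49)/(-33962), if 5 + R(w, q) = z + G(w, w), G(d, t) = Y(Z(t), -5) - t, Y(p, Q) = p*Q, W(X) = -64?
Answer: -335499046/6130141 ≈ -54.729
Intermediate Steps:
Y(p, Q) = Q*p
G(d, t) = -6*t (G(d, t) = -5*t - t = -6*t)
R(w, q) = 107 - 6*w (R(w, q) = -5 + (112 - 6*w) = 107 - 6*w)
(-111*(-178))/R(78, -49) + W(-49)/(-33962) = (-111*(-178))/(107 - 6*78) - 64/(-33962) = 19758/(107 - 468) - 64*(-1/33962) = 19758/(-361) + 32/16981 = 19758*(-1/361) + 32/16981 = -19758/361 + 32/16981 = -335499046/6130141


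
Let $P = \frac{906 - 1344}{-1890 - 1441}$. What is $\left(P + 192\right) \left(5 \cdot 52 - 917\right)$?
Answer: $- \frac{420473430}{3331} \approx -1.2623 \cdot 10^{5}$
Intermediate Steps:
$P = \frac{438}{3331}$ ($P = - \frac{438}{-3331} = \left(-438\right) \left(- \frac{1}{3331}\right) = \frac{438}{3331} \approx 0.13149$)
$\left(P + 192\right) \left(5 \cdot 52 - 917\right) = \left(\frac{438}{3331} + 192\right) \left(5 \cdot 52 - 917\right) = \frac{639990 \left(260 - 917\right)}{3331} = \frac{639990}{3331} \left(-657\right) = - \frac{420473430}{3331}$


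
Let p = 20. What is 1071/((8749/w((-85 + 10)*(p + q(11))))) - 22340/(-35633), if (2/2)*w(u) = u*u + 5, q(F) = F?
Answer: 15868841924750/23981009 ≈ 6.6173e+5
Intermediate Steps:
w(u) = 5 + u² (w(u) = u*u + 5 = u² + 5 = 5 + u²)
1071/((8749/w((-85 + 10)*(p + q(11))))) - 22340/(-35633) = 1071/((8749/(5 + ((-85 + 10)*(20 + 11))²))) - 22340/(-35633) = 1071/((8749/(5 + (-75*31)²))) - 22340*(-1/35633) = 1071/((8749/(5 + (-2325)²))) + 22340/35633 = 1071/((8749/(5 + 5405625))) + 22340/35633 = 1071/((8749/5405630)) + 22340/35633 = 1071/((8749*(1/5405630))) + 22340/35633 = 1071/(8749/5405630) + 22340/35633 = 1071*(5405630/8749) + 22340/35633 = 5789429730/8749 + 22340/35633 = 15868841924750/23981009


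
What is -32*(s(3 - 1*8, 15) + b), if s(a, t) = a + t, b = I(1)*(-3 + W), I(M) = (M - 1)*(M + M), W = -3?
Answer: -320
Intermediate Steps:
I(M) = 2*M*(-1 + M) (I(M) = (-1 + M)*(2*M) = 2*M*(-1 + M))
b = 0 (b = (2*1*(-1 + 1))*(-3 - 3) = (2*1*0)*(-6) = 0*(-6) = 0)
-32*(s(3 - 1*8, 15) + b) = -32*(((3 - 1*8) + 15) + 0) = -32*(((3 - 8) + 15) + 0) = -32*((-5 + 15) + 0) = -32*(10 + 0) = -32*10 = -320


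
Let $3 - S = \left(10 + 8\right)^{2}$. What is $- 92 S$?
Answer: $29532$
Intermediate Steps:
$S = -321$ ($S = 3 - \left(10 + 8\right)^{2} = 3 - 18^{2} = 3 - 324 = -321$)
$- 92 S = \left(-92\right) \left(-321\right) = 29532$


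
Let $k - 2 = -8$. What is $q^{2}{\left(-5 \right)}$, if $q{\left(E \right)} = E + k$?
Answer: $121$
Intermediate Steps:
$k = -6$ ($k = 2 - 8 = -6$)
$q{\left(E \right)} = -6 + E$ ($q{\left(E \right)} = E - 6 = -6 + E$)
$q^{2}{\left(-5 \right)} = \left(-6 - 5\right)^{2} = \left(-11\right)^{2} = 121$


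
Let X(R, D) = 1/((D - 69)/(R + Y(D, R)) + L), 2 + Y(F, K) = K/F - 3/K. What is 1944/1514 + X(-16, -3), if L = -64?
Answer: 33449917/26404160 ≈ 1.2668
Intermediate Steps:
Y(F, K) = -2 - 3/K + K/F (Y(F, K) = -2 + (K/F - 3/K) = -2 + (-3/K + K/F) = -2 - 3/K + K/F)
X(R, D) = 1/(-64 + (-69 + D)/(-2 + R - 3/R + R/D)) (X(R, D) = 1/((D - 69)/(R + (-2 - 3/R + R/D)) - 64) = 1/((-69 + D)/(-2 + R - 3/R + R/D) - 64) = 1/(-64 + (-69 + D)/(-2 + R - 3/R + R/D)))
1944/1514 + X(-16, -3) = 1944/1514 + (-1*(-16)² + 3*(-3) - 1*(-3)*(-16)*(-2 - 16))/(-192*(-3) + 64*(-16)² - 128*(-3)*(-16) - 3*(-16)*(69 - 1*(-3) + 64*(-16))) = 1944*(1/1514) + (-1*256 - 9 - 1*(-3)*(-16)*(-18))/(576 + 64*256 - 6144 - 3*(-16)*(69 + 3 - 1024)) = 972/757 + (-256 - 9 + 864)/(576 + 16384 - 6144 - 3*(-16)*(-952)) = 972/757 + 599/(576 + 16384 - 6144 - 45696) = 972/757 + 599/(-34880) = 972/757 - 1/34880*599 = 972/757 - 599/34880 = 33449917/26404160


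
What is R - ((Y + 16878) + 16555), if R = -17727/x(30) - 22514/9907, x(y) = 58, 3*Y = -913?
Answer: -57638573519/1723818 ≈ -33437.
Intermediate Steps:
Y = -913/3 (Y = (1/3)*(-913) = -913/3 ≈ -304.33)
R = -176927201/574606 (R = -17727/58 - 22514/9907 = -176927201/574606 ≈ -307.91)
R - ((Y + 16878) + 16555) = -176927201/574606 - ((-913/3 + 16878) + 16555) = -176927201/574606 - (49721/3 + 16555) = -176927201/574606 - 1*99386/3 = -176927201/574606 - 99386/3 = -57638573519/1723818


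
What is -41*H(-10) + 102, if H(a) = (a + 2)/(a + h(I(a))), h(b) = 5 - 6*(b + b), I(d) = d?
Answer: 12058/115 ≈ 104.85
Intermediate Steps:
h(b) = 5 - 12*b (h(b) = 5 - 6*2*b = 5 - 12*b)
H(a) = (2 + a)/(5 - 11*a) (H(a) = (a + 2)/(a + (5 - 12*a)) = (2 + a)/(5 - 11*a))
-41*H(-10) + 102 = -41*(-2 - 1*(-10))/(-5 + 11*(-10)) + 102 = -41*(-2 + 10)/(-5 - 110) + 102 = -41*8/(-115) + 102 = -(-41)*8/115 + 102 = -41*(-8/115) + 102 = 328/115 + 102 = 12058/115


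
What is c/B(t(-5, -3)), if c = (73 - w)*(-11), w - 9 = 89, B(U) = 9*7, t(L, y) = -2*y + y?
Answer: 275/63 ≈ 4.3651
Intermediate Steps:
t(L, y) = -y
B(U) = 63
w = 98 (w = 9 + 89 = 98)
c = 275 (c = (73 - 1*98)*(-11) = (73 - 98)*(-11) = -25*(-11) = 275)
c/B(t(-5, -3)) = 275/63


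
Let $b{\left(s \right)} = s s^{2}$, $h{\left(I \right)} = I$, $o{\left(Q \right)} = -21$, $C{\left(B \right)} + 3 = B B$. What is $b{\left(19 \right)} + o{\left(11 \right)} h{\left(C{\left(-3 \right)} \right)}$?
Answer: $6733$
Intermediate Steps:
$C{\left(B \right)} = -3 + B^{2}$ ($C{\left(B \right)} = -3 + B B = -3 + B^{2}$)
$b{\left(s \right)} = s^{3}$
$b{\left(19 \right)} + o{\left(11 \right)} h{\left(C{\left(-3 \right)} \right)} = 19^{3} - 21 \left(-3 + \left(-3\right)^{2}\right) = 6859 - 21 \left(-3 + 9\right) = 6859 - 126 = 6733$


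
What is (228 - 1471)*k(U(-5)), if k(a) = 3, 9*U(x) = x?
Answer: -3729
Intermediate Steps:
U(x) = x/9
(228 - 1471)*k(U(-5)) = (228 - 1471)*3 = -1243*3 = -3729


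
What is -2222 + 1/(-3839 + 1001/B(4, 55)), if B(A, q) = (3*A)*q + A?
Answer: -5661867754/2548095 ≈ -2222.0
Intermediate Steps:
B(A, q) = A + 3*A*q (B(A, q) = 3*A*q + A = A + 3*A*q)
-2222 + 1/(-3839 + 1001/B(4, 55)) = -2222 + 1/(-3839 + 1001/((4*(1 + 3*55)))) = -2222 + 1/(-3839 + 1001/((4*(1 + 165)))) = -2222 + 1/(-3839 + 1001/((4*166))) = -2222 + 1/(-3839 + 1001/664) = -2222 + 1/(-2548095/664) = -2222 - 664/2548095 = -5661867754/2548095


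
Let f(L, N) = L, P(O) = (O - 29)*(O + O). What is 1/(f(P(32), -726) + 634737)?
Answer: 1/634929 ≈ 1.5750e-6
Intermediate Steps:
P(O) = 2*O*(-29 + O) (P(O) = (-29 + O)*(2*O) = 2*O*(-29 + O))
1/(f(P(32), -726) + 634737) = 1/(2*32*(-29 + 32) + 634737) = 1/(2*32*3 + 634737) = 1/(192 + 634737) = 1/634929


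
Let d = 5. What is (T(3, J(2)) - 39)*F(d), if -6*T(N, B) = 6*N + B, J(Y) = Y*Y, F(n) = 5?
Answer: -640/3 ≈ -213.33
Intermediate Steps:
J(Y) = Y**2
T(N, B) = -N - B/6 (T(N, B) = -(6*N + B)/6 = -(B + 6*N)/6 = -N - B/6)
(T(3, J(2)) - 39)*F(d) = ((-1*3 - 1/6*2**2) - 39)*5 = ((-3 - 1/6*4) - 39)*5 = ((-3 - 2/3) - 39)*5 = (-11/3 - 39)*5 = -128/3*5 = -640/3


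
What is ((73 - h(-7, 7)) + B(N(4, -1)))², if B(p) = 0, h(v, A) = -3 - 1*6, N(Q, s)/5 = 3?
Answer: 6724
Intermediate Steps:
N(Q, s) = 15 (N(Q, s) = 5*3 = 15)
h(v, A) = -9 (h(v, A) = -3 - 6 = -9)
((73 - h(-7, 7)) + B(N(4, -1)))² = ((73 - 1*(-9)) + 0)² = ((73 + 9) + 0)² = (82 + 0)² = 82² = 6724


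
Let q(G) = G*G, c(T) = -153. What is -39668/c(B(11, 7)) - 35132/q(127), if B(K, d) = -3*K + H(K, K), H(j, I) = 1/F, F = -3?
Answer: 634429976/2467737 ≈ 257.09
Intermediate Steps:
H(j, I) = -1/3 (H(j, I) = 1/(-3) = 1*(-1/3) = -1/3)
B(K, d) = -1/3 - 3*K (B(K, d) = -3*K - 1/3 = -1/3 - 3*K)
q(G) = G**2
-39668/c(B(11, 7)) - 35132/q(127) = -39668/(-153) - 35132/(127**2) = -39668*(-1/153) - 35132/16129 = 39668/153 - 35132*1/16129 = 39668/153 - 35132/16129 = 634429976/2467737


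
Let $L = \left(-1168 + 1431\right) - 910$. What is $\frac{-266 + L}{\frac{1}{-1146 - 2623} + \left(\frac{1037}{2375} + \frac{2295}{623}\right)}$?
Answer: $- \frac{5091533148625}{22976892219} \approx -221.59$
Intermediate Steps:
$L = -647$ ($L = 263 - 910 = -647$)
$\frac{-266 + L}{\frac{1}{-1146 - 2623} + \left(\frac{1037}{2375} + \frac{2295}{623}\right)} = \frac{-266 - 647}{\frac{1}{-1146 - 2623} + \left(\frac{1037}{2375} + \frac{2295}{623}\right)} = - \frac{913}{\frac{1}{-3769} + \left(1037 \cdot \frac{1}{2375} + 2295 \cdot \frac{1}{623}\right)} = - \frac{913}{- \frac{1}{3769} + \left(\frac{1037}{2375} + \frac{2295}{623}\right)} = - \frac{913}{- \frac{1}{3769} + \frac{6096676}{1479625}} = - \frac{913}{\frac{22976892219}{5576706625}} = \left(-913\right) \frac{5576706625}{22976892219} = - \frac{5091533148625}{22976892219}$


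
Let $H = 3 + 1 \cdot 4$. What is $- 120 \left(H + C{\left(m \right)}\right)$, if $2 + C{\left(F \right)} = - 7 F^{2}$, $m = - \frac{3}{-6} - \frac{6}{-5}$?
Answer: $\frac{9138}{5} \approx 1827.6$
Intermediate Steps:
$m = \frac{17}{10}$ ($m = \left(-3\right) \left(- \frac{1}{6}\right) - - \frac{6}{5} = \frac{1}{2} + \frac{6}{5} = \frac{17}{10} \approx 1.7$)
$C{\left(F \right)} = -2 - 7 F^{2}$
$H = 7$ ($H = 3 + 4 = 7$)
$- 120 \left(H + C{\left(m \right)}\right) = - 120 \left(7 - \left(2 + 7 \left(\frac{17}{10}\right)^{2}\right)\right) = - 120 \left(7 - \frac{2223}{100}\right) = \left(-120\right) \left(- \frac{1523}{100}\right) = \frac{9138}{5}$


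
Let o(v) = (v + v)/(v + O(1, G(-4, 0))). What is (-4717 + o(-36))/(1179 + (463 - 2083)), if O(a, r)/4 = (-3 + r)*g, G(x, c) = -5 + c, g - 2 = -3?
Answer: 4699/441 ≈ 10.655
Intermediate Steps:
g = -1 (g = 2 - 3 = -1)
O(a, r) = 12 - 4*r (O(a, r) = 4*((-3 + r)*(-1)) = 4*(3 - r) = 12 - 4*r)
o(v) = 2*v/(32 + v) (o(v) = (v + v)/(v + (12 - 4*(-5 + 0))) = (2*v)/(v + (12 - 4*(-5))) = (2*v)/(v + (12 + 20)) = (2*v)/(v + 32) = (2*v)/(32 + v) = 2*v/(32 + v))
(-4717 + o(-36))/(1179 + (463 - 2083)) = (-4717 + 2*(-36)/(32 - 36))/(1179 + (463 - 2083)) = (-4717 + 2*(-36)/(-4))/(1179 - 1620) = (-4717 + 2*(-36)*(-¼))/(-441) = (-4717 + 18)*(-1/441) = -4699*(-1/441) = 4699/441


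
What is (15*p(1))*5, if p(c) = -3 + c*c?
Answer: -150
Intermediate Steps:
p(c) = -3 + c**2
(15*p(1))*5 = (15*(-3 + 1**2))*5 = (15*(-3 + 1))*5 = (15*(-2))*5 = -30*5 = -150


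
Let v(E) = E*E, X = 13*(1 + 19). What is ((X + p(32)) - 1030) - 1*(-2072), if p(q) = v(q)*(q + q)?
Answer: 66838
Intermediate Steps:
X = 260 (X = 13*20 = 260)
v(E) = E²
p(q) = 2*q³ (p(q) = q²*(q + q) = q²*(2*q) = 2*q³)
((X + p(32)) - 1030) - 1*(-2072) = ((260 + 2*32³) - 1030) - 1*(-2072) = ((260 + 2*32768) - 1030) + 2072 = ((260 + 65536) - 1030) + 2072 = (65796 - 1030) + 2072 = 64766 + 2072 = 66838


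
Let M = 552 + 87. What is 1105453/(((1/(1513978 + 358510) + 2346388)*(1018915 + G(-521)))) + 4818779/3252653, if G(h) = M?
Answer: 78779947414146619928263/53176074763165992274485 ≈ 1.4815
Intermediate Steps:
M = 639
G(h) = 639
1105453/(((1/(1513978 + 358510) + 2346388)*(1018915 + G(-521)))) + 4818779/3252653 = 1105453/(((1/(1513978 + 358510) + 2346388)*(1018915 + 639))) + 4818779/3252653 = 1105453/(((1/1872488 + 2346388)*1019554)) + 4818779*(1/3252653) = 1105453/(((1/1872488 + 2346388)*1019554)) + 4818779/3252653 = 1105453/(((4393583373345/1872488)*1019554)) + 4818779/3252653 = 1105453/(2239747751313694065/936244) + 4818779/3252653 = 1105453*(936244/2239747751313694065) + 4818779/3252653 = 7554552836/16348523732216745 + 4818779/3252653 = 78779947414146619928263/53176074763165992274485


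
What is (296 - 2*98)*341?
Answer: 34100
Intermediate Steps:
(296 - 2*98)*341 = (296 - 196)*341 = 100*341 = 34100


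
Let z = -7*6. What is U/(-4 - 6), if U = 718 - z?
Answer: -76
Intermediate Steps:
z = -42
U = 760 (U = 718 - 1*(-42) = 718 + 42 = 760)
U/(-4 - 6) = 760/(-4 - 6) = 760/(-10) = 760*(-⅒) = -76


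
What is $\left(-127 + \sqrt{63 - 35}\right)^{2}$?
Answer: $16157 - 508 \sqrt{7} \approx 14813.0$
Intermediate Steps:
$\left(-127 + \sqrt{63 - 35}\right)^{2} = \left(-127 + \sqrt{28}\right)^{2} = \left(-127 + 2 \sqrt{7}\right)^{2}$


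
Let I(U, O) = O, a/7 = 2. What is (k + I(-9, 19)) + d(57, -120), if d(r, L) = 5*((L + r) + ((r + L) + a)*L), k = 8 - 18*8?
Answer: 28968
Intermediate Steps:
a = 14 (a = 7*2 = 14)
k = -136 (k = 8 - 144 = -136)
d(r, L) = 5*L + 5*r + 5*L*(14 + L + r) (d(r, L) = 5*((L + r) + ((r + L) + 14)*L) = 5*((L + r) + ((L + r) + 14)*L) = 5*((L + r) + (14 + L + r)*L) = 5*((L + r) + L*(14 + L + r)) = 5*(L + r + L*(14 + L + r)) = 5*L + 5*r + 5*L*(14 + L + r))
(k + I(-9, 19)) + d(57, -120) = (-136 + 19) + (5*57 + 5*(-120)**2 + 75*(-120) + 5*(-120)*57) = -117 + (285 + 5*14400 - 9000 - 34200) = -117 + (285 + 72000 - 9000 - 34200) = -117 + 29085 = 28968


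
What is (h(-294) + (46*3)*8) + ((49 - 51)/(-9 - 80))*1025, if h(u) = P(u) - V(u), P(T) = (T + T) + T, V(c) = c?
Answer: 47974/89 ≈ 539.03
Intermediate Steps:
P(T) = 3*T (P(T) = 2*T + T = 3*T)
h(u) = 2*u (h(u) = 3*u - u = 2*u)
(h(-294) + (46*3)*8) + ((49 - 51)/(-9 - 80))*1025 = (2*(-294) + (46*3)*8) + ((49 - 51)/(-9 - 80))*1025 = (-588 + 138*8) - 2/(-89)*1025 = (-588 + 1104) - 2*(-1/89)*1025 = 516 + (2/89)*1025 = 516 + 2050/89 = 47974/89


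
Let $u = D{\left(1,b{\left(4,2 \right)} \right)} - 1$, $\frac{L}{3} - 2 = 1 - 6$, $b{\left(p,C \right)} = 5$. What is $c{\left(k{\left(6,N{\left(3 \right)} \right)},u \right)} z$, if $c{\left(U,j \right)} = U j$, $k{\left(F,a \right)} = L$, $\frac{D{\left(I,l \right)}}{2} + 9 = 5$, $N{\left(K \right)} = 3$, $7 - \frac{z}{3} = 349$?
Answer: $-83106$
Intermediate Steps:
$z = -1026$ ($z = 21 - 1047 = -1026$)
$D{\left(I,l \right)} = -8$ ($D{\left(I,l \right)} = -18 + 2 \cdot 5 = -18 + 10 = -8$)
$L = -9$ ($L = 6 + 3 \left(1 - 6\right) = 6 + 3 \left(-5\right) = 6 - 15 = -9$)
$k{\left(F,a \right)} = -9$
$u = -9$ ($u = -8 - 1 = -9$)
$c{\left(k{\left(6,N{\left(3 \right)} \right)},u \right)} z = \left(-9\right) \left(-9\right) \left(-1026\right) = 81 \left(-1026\right) = -83106$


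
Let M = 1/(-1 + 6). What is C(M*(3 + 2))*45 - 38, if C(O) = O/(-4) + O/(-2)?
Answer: -287/4 ≈ -71.750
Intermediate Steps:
M = 1/5 ≈ 0.20000
C(O) = -3*O/4 (C(O) = O*(-1/4) + O*(-1/2) = -O/4 - O/2 = -3*O/4)
C(M*(3 + 2))*45 - 38 = -3*(3 + 2)/20*45 - 38 = -3*5/20*45 - 38 = -3/4*1*45 - 38 = -3/4*45 - 38 = -135/4 - 38 = -287/4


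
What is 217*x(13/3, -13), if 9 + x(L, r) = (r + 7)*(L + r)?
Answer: 9331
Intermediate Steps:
x(L, r) = -9 + (7 + r)*(L + r) (x(L, r) = -9 + (r + 7)*(L + r) = -9 + (7 + r)*(L + r))
217*x(13/3, -13) = 217*(-9 + (-13)² + 7*(13/3) + 7*(-13) + (13/3)*(-13)) = 217*(-9 + 169 + 7*(13*(⅓)) - 91 + (13*(⅓))*(-13)) = 217*(-9 + 169 + 7*(13/3) - 91 + (13/3)*(-13)) = 217*(-9 + 169 + 91/3 - 91 - 169/3) = 217*43 = 9331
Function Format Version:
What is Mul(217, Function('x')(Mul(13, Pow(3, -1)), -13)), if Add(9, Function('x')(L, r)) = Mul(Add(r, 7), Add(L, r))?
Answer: 9331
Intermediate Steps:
Function('x')(L, r) = Add(-9, Mul(Add(7, r), Add(L, r))) (Function('x')(L, r) = Add(-9, Mul(Add(r, 7), Add(L, r))) = Add(-9, Mul(Add(7, r), Add(L, r))))
Mul(217, Function('x')(Mul(13, Pow(3, -1)), -13)) = Mul(217, Add(-9, Pow(-13, 2), Mul(7, Mul(13, Pow(3, -1))), Mul(7, -13), Mul(Mul(13, Pow(3, -1)), -13))) = Mul(217, Add(-9, 169, Mul(7, Mul(13, Rational(1, 3))), -91, Mul(Mul(13, Rational(1, 3)), -13))) = Mul(217, Add(-9, 169, Mul(7, Rational(13, 3)), -91, Mul(Rational(13, 3), -13))) = Mul(217, Add(-9, 169, Rational(91, 3), -91, Rational(-169, 3))) = Mul(217, 43) = 9331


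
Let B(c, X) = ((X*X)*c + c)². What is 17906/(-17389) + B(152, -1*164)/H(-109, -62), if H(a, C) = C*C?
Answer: 72662356433132510/16710829 ≈ 4.3482e+9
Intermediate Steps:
H(a, C) = C²
B(c, X) = (c + c*X²)² (B(c, X) = (X²*c + c)² = (c*X² + c)² = (c + c*X²)²)
17906/(-17389) + B(152, -1*164)/H(-109, -62) = 17906/(-17389) + (152²*(1 + (-1*164)²)²)/((-62)²) = 17906*(-1/17389) + (23104*(1 + (-164)²)²)/3844 = -17906/17389 + (23104*(1 + 26896)²)*(1/3844) = -17906/17389 + (23104*26897²)*(1/3844) = -17906/17389 + (23104*723448609)*(1/3844) = -17906/17389 + 16714556662336*(1/3844) = -17906/17389 + 4178639165584/961 = 72662356433132510/16710829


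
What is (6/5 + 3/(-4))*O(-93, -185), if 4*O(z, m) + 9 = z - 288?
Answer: -351/8 ≈ -43.875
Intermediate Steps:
O(z, m) = -297/4 + z/4 (O(z, m) = -9/4 + (z - 288)/4 = -9/4 + (-288 + z)/4 = -9/4 + (-72 + z/4) = -297/4 + z/4)
(6/5 + 3/(-4))*O(-93, -185) = (6/5 + 3/(-4))*(-297/4 + (¼)*(-93)) = (6*(⅕) + 3*(-¼))*(-297/4 - 93/4) = (6/5 - ¾)*(-195/2) = (9/20)*(-195/2) = -351/8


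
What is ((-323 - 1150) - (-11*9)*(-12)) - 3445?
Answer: -6106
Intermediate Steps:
((-323 - 1150) - (-11*9)*(-12)) - 3445 = (-1473 - (-99)*(-12)) - 3445 = (-1473 - 1*1188) - 3445 = (-1473 - 1188) - 3445 = -2661 - 3445 = -6106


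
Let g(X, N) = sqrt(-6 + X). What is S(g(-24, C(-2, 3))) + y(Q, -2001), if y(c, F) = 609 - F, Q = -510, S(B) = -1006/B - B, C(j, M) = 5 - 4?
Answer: 2610 + 488*I*sqrt(30)/15 ≈ 2610.0 + 178.19*I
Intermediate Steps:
C(j, M) = 1
S(B) = -B - 1006/B
S(g(-24, C(-2, 3))) + y(Q, -2001) = (-sqrt(-6 - 24) - 1006/sqrt(-6 - 24)) + (609 - 1*(-2001)) = (-sqrt(-30) - 1006*(-I*sqrt(30)/30)) + (609 + 2001) = (-I*sqrt(30) - 1006*(-I*sqrt(30)/30)) + 2610 = (-I*sqrt(30) - (-503)*I*sqrt(30)/15) + 2610 = (-I*sqrt(30) + 503*I*sqrt(30)/15) + 2610 = 488*I*sqrt(30)/15 + 2610 = 2610 + 488*I*sqrt(30)/15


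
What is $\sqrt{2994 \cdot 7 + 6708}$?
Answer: $3 \sqrt{3074} \approx 166.33$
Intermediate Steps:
$\sqrt{2994 \cdot 7 + 6708} = \sqrt{20958 + 6708} = \sqrt{27666} = 3 \sqrt{3074}$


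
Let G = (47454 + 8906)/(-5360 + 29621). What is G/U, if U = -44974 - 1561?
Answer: -11272/225797127 ≈ -4.9921e-5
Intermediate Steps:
U = -46535
G = 56360/24261 ≈ 2.3231
G/U = (56360/24261)/(-46535) = (56360/24261)*(-1/46535) = -11272/225797127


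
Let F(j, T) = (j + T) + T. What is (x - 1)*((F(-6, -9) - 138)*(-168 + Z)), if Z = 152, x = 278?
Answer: 717984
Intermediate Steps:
F(j, T) = j + 2*T (F(j, T) = (T + j) + T = j + 2*T)
(x - 1)*((F(-6, -9) - 138)*(-168 + Z)) = (278 - 1)*(((-6 + 2*(-9)) - 138)*(-168 + 152)) = 277*(((-6 - 18) - 138)*(-16)) = 277*((-24 - 138)*(-16)) = 277*(-162*(-16)) = 277*2592 = 717984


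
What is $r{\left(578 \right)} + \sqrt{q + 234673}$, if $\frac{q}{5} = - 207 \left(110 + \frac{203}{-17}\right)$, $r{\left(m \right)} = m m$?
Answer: $334084 + \frac{4 \sqrt{2405602}}{17} \approx 3.3445 \cdot 10^{5}$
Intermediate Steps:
$r{\left(m \right)} = m^{2}$
$q = - \frac{1725345}{17}$ ($q = 5 \left(- 207 \left(110 + \frac{203}{-17}\right)\right) = 5 \left(- 207 \left(110 + 203 \left(- \frac{1}{17}\right)\right)\right) = 5 \left(- 207 \left(110 - \frac{203}{17}\right)\right) = 5 \left(\left(-207\right) \frac{1667}{17}\right) = 5 \left(- \frac{345069}{17}\right) = - \frac{1725345}{17} \approx -1.0149 \cdot 10^{5}$)
$r{\left(578 \right)} + \sqrt{q + 234673} = 578^{2} + \sqrt{- \frac{1725345}{17} + 234673} = 334084 + \sqrt{\frac{2264096}{17}} = 334084 + \frac{4 \sqrt{2405602}}{17}$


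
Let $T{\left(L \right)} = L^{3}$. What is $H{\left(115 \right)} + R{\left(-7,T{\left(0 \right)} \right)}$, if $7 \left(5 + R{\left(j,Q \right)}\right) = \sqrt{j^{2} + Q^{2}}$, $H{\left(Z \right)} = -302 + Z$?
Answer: $-191$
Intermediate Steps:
$R{\left(j,Q \right)} = -5 + \frac{\sqrt{Q^{2} + j^{2}}}{7}$ ($R{\left(j,Q \right)} = -5 + \frac{\sqrt{j^{2} + Q^{2}}}{7} = -5 + \frac{\sqrt{Q^{2} + j^{2}}}{7}$)
$H{\left(115 \right)} + R{\left(-7,T{\left(0 \right)} \right)} = \left(-302 + 115\right) - \left(5 - \frac{\sqrt{\left(0^{3}\right)^{2} + \left(-7\right)^{2}}}{7}\right) = -187 - \left(5 - \frac{\sqrt{0^{2} + 49}}{7}\right) = -187 - \left(5 - \frac{\sqrt{0 + 49}}{7}\right) = -187 - \left(5 - \frac{\sqrt{49}}{7}\right) = -187 + \left(-5 + \frac{1}{7} \cdot 7\right) = -187 + \left(-5 + 1\right) = -187 - 4 = -191$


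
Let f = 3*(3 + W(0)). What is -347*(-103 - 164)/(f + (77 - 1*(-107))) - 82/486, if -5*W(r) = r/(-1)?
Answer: 22505794/46899 ≈ 479.88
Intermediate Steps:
W(r) = r/5 (W(r) = -r/(5*(-1)) = -r*(-1)/5 = -(-1)*r/5 = r/5)
f = 9 (f = 3*(3 + (⅕)*0) = 3*(3 + 0) = 3*3 = 9)
-347*(-103 - 164)/(f + (77 - 1*(-107))) - 82/486 = -347*(-103 - 164)/(9 + (77 - 1*(-107))) - 82/486 = -347*(-267/(9 + (77 + 107))) - 82*1/486 = -347*(-267/(9 + 184)) - 41/243 = -347/(193*(-1/267)) - 41/243 = -347/(-193/267) - 41/243 = -347*(-267/193) - 41/243 = 92649/193 - 41/243 = 22505794/46899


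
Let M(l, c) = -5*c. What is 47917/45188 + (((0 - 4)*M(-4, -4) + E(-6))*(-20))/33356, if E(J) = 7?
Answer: 416073483/376822732 ≈ 1.1042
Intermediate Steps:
47917/45188 + (((0 - 4)*M(-4, -4) + E(-6))*(-20))/33356 = 47917/45188 + (((0 - 4)*(-5*(-4)) + 7)*(-20))/33356 = 47917*(1/45188) + ((-4*20 + 7)*(-20))*(1/33356) = 47917/45188 + ((-80 + 7)*(-20))*(1/33356) = 47917/45188 - 73*(-20)*(1/33356) = 47917/45188 + 1460*(1/33356) = 47917/45188 + 365/8339 = 416073483/376822732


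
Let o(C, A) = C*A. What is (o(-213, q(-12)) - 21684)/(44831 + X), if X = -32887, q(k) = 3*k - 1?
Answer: -13803/11944 ≈ -1.1556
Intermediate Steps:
q(k) = -1 + 3*k
o(C, A) = A*C
(o(-213, q(-12)) - 21684)/(44831 + X) = ((-1 + 3*(-12))*(-213) - 21684)/(44831 - 32887) = ((-1 - 36)*(-213) - 21684)/11944 = (-37*(-213) - 21684)*(1/11944) = (7881 - 21684)*(1/11944) = -13803*1/11944 = -13803/11944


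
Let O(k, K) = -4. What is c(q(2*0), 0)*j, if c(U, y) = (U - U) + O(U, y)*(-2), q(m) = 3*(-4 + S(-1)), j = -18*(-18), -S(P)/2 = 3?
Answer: 2592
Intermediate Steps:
S(P) = -6 (S(P) = -2*3 = -6)
j = 324
q(m) = -30 (q(m) = 3*(-4 - 6) = 3*(-10) = -30)
c(U, y) = 8 (c(U, y) = (U - U) - 4*(-2) = 0 + 8 = 8)
c(q(2*0), 0)*j = 8*324 = 2592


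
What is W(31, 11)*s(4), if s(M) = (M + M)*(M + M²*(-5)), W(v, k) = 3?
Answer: -1824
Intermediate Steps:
s(M) = 2*M*(M - 5*M²) (s(M) = (2*M)*(M - 5*M²) = 2*M*(M - 5*M²))
W(31, 11)*s(4) = 3*(4²*(2 - 10*4)) = 3*(16*(2 - 40)) = 3*(16*(-38)) = 3*(-608) = -1824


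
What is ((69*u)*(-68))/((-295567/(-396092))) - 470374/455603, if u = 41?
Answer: -34715725476117130/134661211901 ≈ -2.5780e+5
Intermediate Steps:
((69*u)*(-68))/((-295567/(-396092))) - 470374/455603 = ((69*41)*(-68))/((-295567/(-396092))) - 470374/455603 = (2829*(-68))/((-295567*(-1/396092))) - 470374*1/455603 = -192372/295567/396092 - 470374/455603 = -192372*396092/295567 - 470374/455603 = -76197010224/295567 - 470374/455603 = -34715725476117130/134661211901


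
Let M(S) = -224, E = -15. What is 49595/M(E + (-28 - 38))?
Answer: -7085/32 ≈ -221.41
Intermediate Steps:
49595/M(E + (-28 - 38)) = 49595/(-224) = 49595*(-1/224) = -7085/32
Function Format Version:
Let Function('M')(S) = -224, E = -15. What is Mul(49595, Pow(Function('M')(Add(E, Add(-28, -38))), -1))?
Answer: Rational(-7085, 32) ≈ -221.41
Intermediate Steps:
Mul(49595, Pow(Function('M')(Add(E, Add(-28, -38))), -1)) = Mul(49595, Pow(-224, -1)) = Mul(49595, Rational(-1, 224)) = Rational(-7085, 32)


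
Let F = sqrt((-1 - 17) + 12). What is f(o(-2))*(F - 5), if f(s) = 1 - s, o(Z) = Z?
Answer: -15 + 3*I*sqrt(6) ≈ -15.0 + 7.3485*I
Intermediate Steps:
F = I*sqrt(6) (F = sqrt(-18 + 12) = sqrt(-6) = I*sqrt(6) ≈ 2.4495*I)
f(o(-2))*(F - 5) = (1 - 1*(-2))*(I*sqrt(6) - 5) = (1 + 2)*(-5 + I*sqrt(6)) = 3*(-5 + I*sqrt(6)) = -15 + 3*I*sqrt(6)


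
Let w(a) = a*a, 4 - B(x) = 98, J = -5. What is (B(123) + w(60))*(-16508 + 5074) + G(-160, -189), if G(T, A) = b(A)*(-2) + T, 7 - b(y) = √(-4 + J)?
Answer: -40087778 + 6*I ≈ -4.0088e+7 + 6.0*I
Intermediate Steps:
B(x) = -94 (B(x) = 4 - 1*98 = 4 - 98 = -94)
b(y) = 7 - 3*I (b(y) = 7 - √(-4 - 5) = 7 - √(-9) = 7 - 3*I)
w(a) = a²
G(T, A) = -14 + T + 6*I (G(T, A) = (7 - 3*I)*(-2) + T = (-14 + 6*I) + T = -14 + T + 6*I)
(B(123) + w(60))*(-16508 + 5074) + G(-160, -189) = (-94 + 60²)*(-16508 + 5074) + (-14 - 160 + 6*I) = (-94 + 3600)*(-11434) + (-174 + 6*I) = 3506*(-11434) + (-174 + 6*I) = -40087604 + (-174 + 6*I) = -40087778 + 6*I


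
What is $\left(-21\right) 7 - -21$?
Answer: $-126$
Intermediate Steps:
$\left(-21\right) 7 - -21 = -147 + \left(-4 + 25\right) = -147 + 21 = -126$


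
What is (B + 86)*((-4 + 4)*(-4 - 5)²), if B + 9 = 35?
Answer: 0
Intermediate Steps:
B = 26 (B = -9 + 35 = 26)
(B + 86)*((-4 + 4)*(-4 - 5)²) = (26 + 86)*((-4 + 4)*(-4 - 5)²) = 112*(0*(-9)²) = 112*(0*81) = 112*0 = 0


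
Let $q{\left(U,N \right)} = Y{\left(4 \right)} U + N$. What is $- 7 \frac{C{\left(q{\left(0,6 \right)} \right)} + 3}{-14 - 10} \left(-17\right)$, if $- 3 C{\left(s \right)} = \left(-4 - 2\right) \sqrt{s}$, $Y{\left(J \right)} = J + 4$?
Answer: $- \frac{119}{8} - \frac{119 \sqrt{6}}{12} \approx -39.166$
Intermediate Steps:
$Y{\left(J \right)} = 4 + J$
$q{\left(U,N \right)} = N + 8 U$ ($q{\left(U,N \right)} = \left(4 + 4\right) U + N = 8 U + N = N + 8 U$)
$C{\left(s \right)} = 2 \sqrt{s}$ ($C{\left(s \right)} = - \frac{\left(-4 - 2\right) \sqrt{s}}{3} = - \frac{\left(-6\right) \sqrt{s}}{3} = 2 \sqrt{s}$)
$- 7 \frac{C{\left(q{\left(0,6 \right)} \right)} + 3}{-14 - 10} \left(-17\right) = - 7 \frac{2 \sqrt{6 + 8 \cdot 0} + 3}{-14 - 10} \left(-17\right) = - 7 \frac{2 \sqrt{6 + 0} + 3}{-24} \left(-17\right) = - 7 \left(2 \sqrt{6} + 3\right) \left(- \frac{1}{24}\right) \left(-17\right) = - 7 \left(3 + 2 \sqrt{6}\right) \left(- \frac{1}{24}\right) \left(-17\right) = - 7 \left(- \frac{1}{8} - \frac{\sqrt{6}}{12}\right) \left(-17\right) = \left(\frac{7}{8} + \frac{7 \sqrt{6}}{12}\right) \left(-17\right) = - \frac{119}{8} - \frac{119 \sqrt{6}}{12}$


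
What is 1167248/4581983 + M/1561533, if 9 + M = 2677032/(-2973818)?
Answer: 903372013302176035/3546237154274079517 ≈ 0.25474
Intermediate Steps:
M = -14720697/1486909 (M = -9 + 2677032/(-2973818) = -9 + 2677032*(-1/2973818) = -9 - 1338516/1486909 = -14720697/1486909 ≈ -9.9002)
1167248/4581983 + M/1561533 = 1167248/4581983 - 14720697/1486909/1561533 = 1167248*(1/4581983) - 14720697/1486909*1/1561533 = 1167248/4581983 - 4906899/773952490499 = 903372013302176035/3546237154274079517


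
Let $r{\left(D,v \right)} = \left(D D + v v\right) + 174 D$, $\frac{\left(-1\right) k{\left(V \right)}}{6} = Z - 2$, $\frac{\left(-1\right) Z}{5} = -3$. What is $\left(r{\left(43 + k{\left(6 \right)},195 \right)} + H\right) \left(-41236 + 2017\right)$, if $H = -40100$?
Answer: $272179860$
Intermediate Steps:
$Z = 15$ ($Z = \left(-5\right) \left(-3\right) = 15$)
$k{\left(V \right)} = -78$ ($k{\left(V \right)} = - 6 \left(15 - 2\right) = \left(-6\right) 13 = -78$)
$r{\left(D,v \right)} = D^{2} + v^{2} + 174 D$ ($r{\left(D,v \right)} = \left(D^{2} + v^{2}\right) + 174 D = D^{2} + v^{2} + 174 D$)
$\left(r{\left(43 + k{\left(6 \right)},195 \right)} + H\right) \left(-41236 + 2017\right) = \left(\left(\left(43 - 78\right)^{2} + 195^{2} + 174 \left(43 - 78\right)\right) - 40100\right) \left(-41236 + 2017\right) = \left(\left(\left(-35\right)^{2} + 38025 + 174 \left(-35\right)\right) - 40100\right) \left(-39219\right) = \left(\left(1225 + 38025 - 6090\right) - 40100\right) \left(-39219\right) = \left(33160 - 40100\right) \left(-39219\right) = \left(-6940\right) \left(-39219\right) = 272179860$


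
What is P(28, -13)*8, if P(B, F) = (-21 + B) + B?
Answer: 280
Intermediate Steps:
P(B, F) = -21 + 2*B
P(28, -13)*8 = (-21 + 2*28)*8 = (-21 + 56)*8 = 35*8 = 280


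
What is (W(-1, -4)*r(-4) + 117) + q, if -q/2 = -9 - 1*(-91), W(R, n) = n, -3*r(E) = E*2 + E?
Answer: -63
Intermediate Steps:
r(E) = -E (r(E) = -(E*2 + E)/3 = -(2*E + E)/3 = -E)
q = -164 (q = -2*(-9 - 1*(-91)) = -2*(-9 + 91) = -2*82 = -164)
(W(-1, -4)*r(-4) + 117) + q = (-(-4)*(-4) + 117) - 164 = (-4*4 + 117) - 164 = (-16 + 117) - 164 = 101 - 164 = -63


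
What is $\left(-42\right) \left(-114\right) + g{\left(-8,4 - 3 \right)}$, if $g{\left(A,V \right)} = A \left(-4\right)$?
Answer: $4820$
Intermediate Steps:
$g{\left(A,V \right)} = - 4 A$
$\left(-42\right) \left(-114\right) + g{\left(-8,4 - 3 \right)} = \left(-42\right) \left(-114\right) - -32 = 4788 + 32 = 4820$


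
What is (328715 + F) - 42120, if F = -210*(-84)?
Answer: 304235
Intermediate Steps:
F = 17640
(328715 + F) - 42120 = (328715 + 17640) - 42120 = 346355 - 42120 = 304235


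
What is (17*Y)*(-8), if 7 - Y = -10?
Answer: -2312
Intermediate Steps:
Y = 17 (Y = 7 - 1*(-10) = 7 + 10 = 17)
(17*Y)*(-8) = (17*17)*(-8) = 289*(-8) = -2312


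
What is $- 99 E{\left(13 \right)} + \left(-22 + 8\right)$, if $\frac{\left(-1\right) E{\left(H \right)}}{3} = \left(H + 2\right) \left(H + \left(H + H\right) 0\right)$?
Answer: $57901$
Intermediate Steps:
$E{\left(H \right)} = - 3 H \left(2 + H\right)$ ($E{\left(H \right)} = - 3 \left(H + 2\right) \left(H + \left(H + H\right) 0\right) = - 3 \left(2 + H\right) \left(H + 2 H 0\right) = - 3 \left(2 + H\right) \left(H + 0\right) = - 3 \left(2 + H\right) H = - 3 H \left(2 + H\right)$)
$- 99 E{\left(13 \right)} + \left(-22 + 8\right) = - 99 \left(\left(-3\right) 13 \left(2 + 13\right)\right) + \left(-22 + 8\right) = - 99 \left(\left(-3\right) 13 \cdot 15\right) - 14 = \left(-99\right) \left(-585\right) - 14 = 57915 - 14 = 57901$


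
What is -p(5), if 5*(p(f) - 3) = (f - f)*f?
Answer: -3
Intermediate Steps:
p(f) = 3 (p(f) = 3 + ((f - f)*f)/5 = 3 + (0*f)/5 = 3 + (⅕)*0 = 3 + 0 = 3)
-p(5) = -1*3 = -3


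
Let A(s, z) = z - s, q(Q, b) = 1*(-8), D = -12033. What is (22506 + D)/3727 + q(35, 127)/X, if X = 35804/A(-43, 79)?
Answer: 92834435/33360377 ≈ 2.7828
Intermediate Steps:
q(Q, b) = -8
X = 17902/61 (X = 35804/(79 - 1*(-43)) = 35804/(79 + 43) = 35804/122 = 35804*(1/122) = 17902/61 ≈ 293.48)
(22506 + D)/3727 + q(35, 127)/X = (22506 - 12033)/3727 - 8/17902/61 = 10473*(1/3727) - 8*61/17902 = 10473/3727 - 244/8951 = 92834435/33360377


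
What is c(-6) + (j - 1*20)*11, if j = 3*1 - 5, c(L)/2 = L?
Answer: -254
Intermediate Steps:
c(L) = 2*L
j = -2 (j = 3 - 5 = -2)
c(-6) + (j - 1*20)*11 = 2*(-6) + (-2 - 1*20)*11 = -12 + (-2 - 20)*11 = -12 - 22*11 = -12 - 242 = -254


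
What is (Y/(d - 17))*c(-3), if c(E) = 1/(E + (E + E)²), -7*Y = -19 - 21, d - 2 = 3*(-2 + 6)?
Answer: -40/693 ≈ -0.057720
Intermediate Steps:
d = 14 (d = 2 + 3*(-2 + 6) = 2 + 3*4 = 2 + 12 = 14)
Y = 40/7 (Y = -(-19 - 21)/7 = -⅐*(-40) = 40/7 ≈ 5.7143)
c(E) = 1/(E + 4*E²) (c(E) = 1/(E + (2*E)²) = 1/(E + 4*E²))
(Y/(d - 17))*c(-3) = (40/(7*(14 - 17)))*(1/((-3)*(1 + 4*(-3)))) = ((40/7)/(-3))*(-1/(3*(1 - 12))) = ((40/7)*(-⅓))*(-⅓/(-11)) = -(-40)*(-1)/(63*11) = -40/21*1/33 = -40/693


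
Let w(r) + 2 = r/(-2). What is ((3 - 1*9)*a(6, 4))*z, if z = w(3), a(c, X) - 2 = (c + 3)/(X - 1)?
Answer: 105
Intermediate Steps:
a(c, X) = 2 + (3 + c)/(-1 + X) (a(c, X) = 2 + (c + 3)/(X - 1) = 2 + (3 + c)/(-1 + X))
w(r) = -2 - r/2 (w(r) = -2 + r/(-2) = -2 + r*(-1/2) = -2 - r/2)
z = -7/2 (z = -2 - 1/2*3 = -2 - 3/2 = -7/2 ≈ -3.5000)
((3 - 1*9)*a(6, 4))*z = ((3 - 1*9)*((1 + 6 + 2*4)/(-1 + 4)))*(-7/2) = ((3 - 9)*((1 + 6 + 8)/3))*(-7/2) = -2*15*(-7/2) = -6*5*(-7/2) = -30*(-7/2) = 105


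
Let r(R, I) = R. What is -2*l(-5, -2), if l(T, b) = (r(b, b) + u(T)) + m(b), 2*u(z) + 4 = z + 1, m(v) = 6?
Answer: 0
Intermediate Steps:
u(z) = -3/2 + z/2 (u(z) = -2 + (z + 1)/2 = -2 + (1 + z)/2 = -2 + (1/2 + z/2) = -3/2 + z/2)
l(T, b) = 9/2 + b + T/2 (l(T, b) = (b + (-3/2 + T/2)) + 6 = (-3/2 + b + T/2) + 6 = 9/2 + b + T/2)
-2*l(-5, -2) = -2*(9/2 - 2 + (1/2)*(-5)) = -2*(9/2 - 2 - 5/2) = -2*0 = 0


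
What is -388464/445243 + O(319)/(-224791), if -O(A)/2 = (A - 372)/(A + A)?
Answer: -27856127914535/31927631528947 ≈ -0.87248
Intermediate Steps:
O(A) = -(-372 + A)/A (O(A) = -2*(A - 372)/(A + A) = -2*(-372 + A)/(2*A) = -2*(-372 + A)*1/(2*A) = -(-372 + A)/A)
-388464/445243 + O(319)/(-224791) = -388464/445243 + ((372 - 1*319)/319)/(-224791) = -388464*1/445243 + ((372 - 319)/319)*(-1/224791) = -388464/445243 + ((1/319)*53)*(-1/224791) = -388464/445243 + (53/319)*(-1/224791) = -388464/445243 - 53/71708329 = -27856127914535/31927631528947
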